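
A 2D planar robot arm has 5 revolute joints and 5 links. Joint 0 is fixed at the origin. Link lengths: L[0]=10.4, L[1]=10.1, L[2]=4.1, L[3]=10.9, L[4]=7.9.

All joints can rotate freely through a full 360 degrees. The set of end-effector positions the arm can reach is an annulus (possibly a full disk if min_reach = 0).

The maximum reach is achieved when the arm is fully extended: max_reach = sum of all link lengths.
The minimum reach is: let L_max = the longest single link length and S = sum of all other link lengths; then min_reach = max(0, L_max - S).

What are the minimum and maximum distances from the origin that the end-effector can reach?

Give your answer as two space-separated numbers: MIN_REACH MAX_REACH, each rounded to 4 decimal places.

Link lengths: [10.4, 10.1, 4.1, 10.9, 7.9]
max_reach = 10.4 + 10.1 + 4.1 + 10.9 + 7.9 = 43.4
L_max = max([10.4, 10.1, 4.1, 10.9, 7.9]) = 10.9
S (sum of others) = 43.4 - 10.9 = 32.5
min_reach = max(0, 10.9 - 32.5) = max(0, -21.6) = 0

Answer: 0.0000 43.4000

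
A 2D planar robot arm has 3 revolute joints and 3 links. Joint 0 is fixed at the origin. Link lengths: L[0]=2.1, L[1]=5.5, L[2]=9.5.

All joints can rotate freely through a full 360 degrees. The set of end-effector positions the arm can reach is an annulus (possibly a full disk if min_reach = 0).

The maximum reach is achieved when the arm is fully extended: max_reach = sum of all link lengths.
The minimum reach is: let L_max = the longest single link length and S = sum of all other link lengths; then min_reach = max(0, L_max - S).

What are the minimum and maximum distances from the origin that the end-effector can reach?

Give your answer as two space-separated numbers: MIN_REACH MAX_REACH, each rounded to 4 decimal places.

Answer: 1.9000 17.1000

Derivation:
Link lengths: [2.1, 5.5, 9.5]
max_reach = 2.1 + 5.5 + 9.5 = 17.1
L_max = max([2.1, 5.5, 9.5]) = 9.5
S (sum of others) = 17.1 - 9.5 = 7.6
min_reach = max(0, 9.5 - 7.6) = max(0, 1.9) = 1.9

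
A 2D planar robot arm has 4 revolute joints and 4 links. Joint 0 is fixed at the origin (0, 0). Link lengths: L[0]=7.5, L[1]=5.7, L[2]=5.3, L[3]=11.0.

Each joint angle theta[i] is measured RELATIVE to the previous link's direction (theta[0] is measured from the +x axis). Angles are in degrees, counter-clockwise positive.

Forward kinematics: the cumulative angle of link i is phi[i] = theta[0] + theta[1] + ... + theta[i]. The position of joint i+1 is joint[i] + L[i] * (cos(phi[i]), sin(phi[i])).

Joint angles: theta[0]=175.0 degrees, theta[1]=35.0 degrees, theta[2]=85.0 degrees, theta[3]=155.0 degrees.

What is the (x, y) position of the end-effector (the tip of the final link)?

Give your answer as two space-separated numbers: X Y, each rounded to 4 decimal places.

joint[0] = (0.0000, 0.0000)  (base)
link 0: phi[0] = 175 = 175 deg
  cos(175 deg) = -0.9962, sin(175 deg) = 0.0872
  joint[1] = (0.0000, 0.0000) + 7.5 * (-0.9962, 0.0872) = (0.0000 + -7.4715, 0.0000 + 0.6537) = (-7.4715, 0.6537)
link 1: phi[1] = 175 + 35 = 210 deg
  cos(210 deg) = -0.8660, sin(210 deg) = -0.5000
  joint[2] = (-7.4715, 0.6537) + 5.7 * (-0.8660, -0.5000) = (-7.4715 + -4.9363, 0.6537 + -2.8500) = (-12.4078, -2.1963)
link 2: phi[2] = 175 + 35 + 85 = 295 deg
  cos(295 deg) = 0.4226, sin(295 deg) = -0.9063
  joint[3] = (-12.4078, -2.1963) + 5.3 * (0.4226, -0.9063) = (-12.4078 + 2.2399, -2.1963 + -4.8034) = (-10.1679, -6.9998)
link 3: phi[3] = 175 + 35 + 85 + 155 = 450 deg
  cos(450 deg) = 0.0000, sin(450 deg) = 1.0000
  joint[4] = (-10.1679, -6.9998) + 11 * (0.0000, 1.0000) = (-10.1679 + 0.0000, -6.9998 + 11.0000) = (-10.1679, 4.0002)
End effector: (-10.1679, 4.0002)

Answer: -10.1679 4.0002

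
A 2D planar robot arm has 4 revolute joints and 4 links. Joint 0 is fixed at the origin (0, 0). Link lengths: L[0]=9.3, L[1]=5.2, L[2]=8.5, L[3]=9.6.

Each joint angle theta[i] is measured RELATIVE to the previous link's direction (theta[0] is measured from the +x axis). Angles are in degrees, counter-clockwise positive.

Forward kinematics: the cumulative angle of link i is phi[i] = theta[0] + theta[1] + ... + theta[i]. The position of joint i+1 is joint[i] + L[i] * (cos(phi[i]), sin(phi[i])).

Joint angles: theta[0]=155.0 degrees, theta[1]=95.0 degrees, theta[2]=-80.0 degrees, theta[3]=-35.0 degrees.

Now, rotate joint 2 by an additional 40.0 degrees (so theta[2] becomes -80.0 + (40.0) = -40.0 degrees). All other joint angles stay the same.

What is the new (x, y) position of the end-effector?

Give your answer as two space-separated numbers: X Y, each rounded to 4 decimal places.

joint[0] = (0.0000, 0.0000)  (base)
link 0: phi[0] = 155 = 155 deg
  cos(155 deg) = -0.9063, sin(155 deg) = 0.4226
  joint[1] = (0.0000, 0.0000) + 9.3 * (-0.9063, 0.4226) = (0.0000 + -8.4287, 0.0000 + 3.9303) = (-8.4287, 3.9303)
link 1: phi[1] = 155 + 95 = 250 deg
  cos(250 deg) = -0.3420, sin(250 deg) = -0.9397
  joint[2] = (-8.4287, 3.9303) + 5.2 * (-0.3420, -0.9397) = (-8.4287 + -1.7785, 3.9303 + -4.8864) = (-10.2072, -0.9561)
link 2: phi[2] = 155 + 95 + -40 = 210 deg
  cos(210 deg) = -0.8660, sin(210 deg) = -0.5000
  joint[3] = (-10.2072, -0.9561) + 8.5 * (-0.8660, -0.5000) = (-10.2072 + -7.3612, -0.9561 + -4.2500) = (-17.5684, -5.2061)
link 3: phi[3] = 155 + 95 + -40 + -35 = 175 deg
  cos(175 deg) = -0.9962, sin(175 deg) = 0.0872
  joint[4] = (-17.5684, -5.2061) + 9.6 * (-0.9962, 0.0872) = (-17.5684 + -9.5635, -5.2061 + 0.8367) = (-27.1319, -4.3694)
End effector: (-27.1319, -4.3694)

Answer: -27.1319 -4.3694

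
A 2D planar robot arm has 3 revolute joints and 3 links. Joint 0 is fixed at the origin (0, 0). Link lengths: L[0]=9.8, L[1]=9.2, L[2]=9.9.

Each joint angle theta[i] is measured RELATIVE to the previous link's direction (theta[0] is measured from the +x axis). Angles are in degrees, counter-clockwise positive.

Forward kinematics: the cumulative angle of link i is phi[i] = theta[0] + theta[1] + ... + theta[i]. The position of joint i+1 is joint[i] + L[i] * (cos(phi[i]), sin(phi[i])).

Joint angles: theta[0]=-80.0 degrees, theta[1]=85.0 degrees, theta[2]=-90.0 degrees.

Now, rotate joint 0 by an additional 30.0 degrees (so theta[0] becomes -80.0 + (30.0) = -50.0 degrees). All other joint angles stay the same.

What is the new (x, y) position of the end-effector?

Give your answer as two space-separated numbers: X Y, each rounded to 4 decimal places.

Answer: 19.5139 -10.3399

Derivation:
joint[0] = (0.0000, 0.0000)  (base)
link 0: phi[0] = -50 = -50 deg
  cos(-50 deg) = 0.6428, sin(-50 deg) = -0.7660
  joint[1] = (0.0000, 0.0000) + 9.8 * (0.6428, -0.7660) = (0.0000 + 6.2993, 0.0000 + -7.5072) = (6.2993, -7.5072)
link 1: phi[1] = -50 + 85 = 35 deg
  cos(35 deg) = 0.8192, sin(35 deg) = 0.5736
  joint[2] = (6.2993, -7.5072) + 9.2 * (0.8192, 0.5736) = (6.2993 + 7.5362, -7.5072 + 5.2769) = (13.8355, -2.2303)
link 2: phi[2] = -50 + 85 + -90 = -55 deg
  cos(-55 deg) = 0.5736, sin(-55 deg) = -0.8192
  joint[3] = (13.8355, -2.2303) + 9.9 * (0.5736, -0.8192) = (13.8355 + 5.6784, -2.2303 + -8.1096) = (19.5139, -10.3399)
End effector: (19.5139, -10.3399)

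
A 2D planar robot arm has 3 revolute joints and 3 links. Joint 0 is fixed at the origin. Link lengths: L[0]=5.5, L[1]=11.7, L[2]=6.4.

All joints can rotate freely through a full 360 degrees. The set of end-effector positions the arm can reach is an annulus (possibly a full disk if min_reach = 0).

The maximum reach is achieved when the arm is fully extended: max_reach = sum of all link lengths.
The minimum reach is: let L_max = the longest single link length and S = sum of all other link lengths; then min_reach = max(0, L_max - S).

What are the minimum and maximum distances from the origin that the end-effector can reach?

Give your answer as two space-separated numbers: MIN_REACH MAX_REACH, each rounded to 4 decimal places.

Link lengths: [5.5, 11.7, 6.4]
max_reach = 5.5 + 11.7 + 6.4 = 23.6
L_max = max([5.5, 11.7, 6.4]) = 11.7
S (sum of others) = 23.6 - 11.7 = 11.9
min_reach = max(0, 11.7 - 11.9) = max(0, -0.2) = 0

Answer: 0.0000 23.6000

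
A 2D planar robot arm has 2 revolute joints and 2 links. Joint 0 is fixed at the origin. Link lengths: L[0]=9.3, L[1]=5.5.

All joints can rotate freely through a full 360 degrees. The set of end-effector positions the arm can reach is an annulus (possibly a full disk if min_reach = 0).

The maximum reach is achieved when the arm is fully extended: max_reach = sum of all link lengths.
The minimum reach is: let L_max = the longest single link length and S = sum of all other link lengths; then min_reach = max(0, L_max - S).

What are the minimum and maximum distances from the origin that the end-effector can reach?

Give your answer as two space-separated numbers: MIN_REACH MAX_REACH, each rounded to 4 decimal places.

Answer: 3.8000 14.8000

Derivation:
Link lengths: [9.3, 5.5]
max_reach = 9.3 + 5.5 = 14.8
L_max = max([9.3, 5.5]) = 9.3
S (sum of others) = 14.8 - 9.3 = 5.5
min_reach = max(0, 9.3 - 5.5) = max(0, 3.8) = 3.8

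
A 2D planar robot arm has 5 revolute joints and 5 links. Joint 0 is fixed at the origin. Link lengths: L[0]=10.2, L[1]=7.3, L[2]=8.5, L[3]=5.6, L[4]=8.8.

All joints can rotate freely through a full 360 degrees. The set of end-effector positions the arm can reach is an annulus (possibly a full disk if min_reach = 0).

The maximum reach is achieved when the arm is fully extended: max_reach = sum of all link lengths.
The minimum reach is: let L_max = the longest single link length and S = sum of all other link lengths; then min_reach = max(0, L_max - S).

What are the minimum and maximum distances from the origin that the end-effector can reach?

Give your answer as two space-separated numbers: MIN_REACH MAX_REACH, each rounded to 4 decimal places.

Answer: 0.0000 40.4000

Derivation:
Link lengths: [10.2, 7.3, 8.5, 5.6, 8.8]
max_reach = 10.2 + 7.3 + 8.5 + 5.6 + 8.8 = 40.4
L_max = max([10.2, 7.3, 8.5, 5.6, 8.8]) = 10.2
S (sum of others) = 40.4 - 10.2 = 30.2
min_reach = max(0, 10.2 - 30.2) = max(0, -20) = 0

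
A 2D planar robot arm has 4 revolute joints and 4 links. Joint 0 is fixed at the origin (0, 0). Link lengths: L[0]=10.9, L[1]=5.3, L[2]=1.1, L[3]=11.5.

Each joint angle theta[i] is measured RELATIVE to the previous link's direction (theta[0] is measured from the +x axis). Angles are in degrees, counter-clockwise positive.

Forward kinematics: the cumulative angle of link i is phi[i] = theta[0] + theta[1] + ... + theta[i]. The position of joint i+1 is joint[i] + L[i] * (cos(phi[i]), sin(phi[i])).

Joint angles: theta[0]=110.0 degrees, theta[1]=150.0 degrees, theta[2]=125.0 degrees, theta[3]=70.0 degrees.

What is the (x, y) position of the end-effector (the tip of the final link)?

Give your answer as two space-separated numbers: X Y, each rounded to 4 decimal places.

Answer: -4.6537 16.9443

Derivation:
joint[0] = (0.0000, 0.0000)  (base)
link 0: phi[0] = 110 = 110 deg
  cos(110 deg) = -0.3420, sin(110 deg) = 0.9397
  joint[1] = (0.0000, 0.0000) + 10.9 * (-0.3420, 0.9397) = (0.0000 + -3.7280, 0.0000 + 10.2426) = (-3.7280, 10.2426)
link 1: phi[1] = 110 + 150 = 260 deg
  cos(260 deg) = -0.1736, sin(260 deg) = -0.9848
  joint[2] = (-3.7280, 10.2426) + 5.3 * (-0.1736, -0.9848) = (-3.7280 + -0.9203, 10.2426 + -5.2195) = (-4.6484, 5.0232)
link 2: phi[2] = 110 + 150 + 125 = 385 deg
  cos(385 deg) = 0.9063, sin(385 deg) = 0.4226
  joint[3] = (-4.6484, 5.0232) + 1.1 * (0.9063, 0.4226) = (-4.6484 + 0.9969, 5.0232 + 0.4649) = (-3.6514, 5.4880)
link 3: phi[3] = 110 + 150 + 125 + 70 = 455 deg
  cos(455 deg) = -0.0872, sin(455 deg) = 0.9962
  joint[4] = (-3.6514, 5.4880) + 11.5 * (-0.0872, 0.9962) = (-3.6514 + -1.0023, 5.4880 + 11.4562) = (-4.6537, 16.9443)
End effector: (-4.6537, 16.9443)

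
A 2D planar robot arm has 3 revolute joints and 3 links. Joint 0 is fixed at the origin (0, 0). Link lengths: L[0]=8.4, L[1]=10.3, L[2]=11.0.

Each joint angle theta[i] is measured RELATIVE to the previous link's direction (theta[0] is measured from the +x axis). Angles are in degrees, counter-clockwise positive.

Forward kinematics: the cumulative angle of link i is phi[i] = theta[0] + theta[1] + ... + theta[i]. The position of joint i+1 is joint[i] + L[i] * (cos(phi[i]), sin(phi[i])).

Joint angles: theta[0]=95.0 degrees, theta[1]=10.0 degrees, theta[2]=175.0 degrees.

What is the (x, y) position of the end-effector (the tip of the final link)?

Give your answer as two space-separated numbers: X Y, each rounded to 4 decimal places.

joint[0] = (0.0000, 0.0000)  (base)
link 0: phi[0] = 95 = 95 deg
  cos(95 deg) = -0.0872, sin(95 deg) = 0.9962
  joint[1] = (0.0000, 0.0000) + 8.4 * (-0.0872, 0.9962) = (0.0000 + -0.7321, 0.0000 + 8.3680) = (-0.7321, 8.3680)
link 1: phi[1] = 95 + 10 = 105 deg
  cos(105 deg) = -0.2588, sin(105 deg) = 0.9659
  joint[2] = (-0.7321, 8.3680) + 10.3 * (-0.2588, 0.9659) = (-0.7321 + -2.6658, 8.3680 + 9.9490) = (-3.3979, 18.3171)
link 2: phi[2] = 95 + 10 + 175 = 280 deg
  cos(280 deg) = 0.1736, sin(280 deg) = -0.9848
  joint[3] = (-3.3979, 18.3171) + 11 * (0.1736, -0.9848) = (-3.3979 + 1.9101, 18.3171 + -10.8329) = (-1.4878, 7.4842)
End effector: (-1.4878, 7.4842)

Answer: -1.4878 7.4842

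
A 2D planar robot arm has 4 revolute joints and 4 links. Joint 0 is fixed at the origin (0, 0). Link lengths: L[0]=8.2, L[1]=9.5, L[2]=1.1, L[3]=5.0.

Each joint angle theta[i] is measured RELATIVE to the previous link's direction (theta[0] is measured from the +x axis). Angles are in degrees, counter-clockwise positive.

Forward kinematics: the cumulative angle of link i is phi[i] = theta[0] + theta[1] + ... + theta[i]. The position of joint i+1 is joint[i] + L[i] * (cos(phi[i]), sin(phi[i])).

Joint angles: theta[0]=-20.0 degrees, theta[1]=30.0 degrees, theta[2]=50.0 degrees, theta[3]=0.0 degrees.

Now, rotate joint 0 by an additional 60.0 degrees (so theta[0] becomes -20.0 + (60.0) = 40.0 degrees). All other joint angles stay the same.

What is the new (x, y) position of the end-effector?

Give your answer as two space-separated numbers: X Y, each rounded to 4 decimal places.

joint[0] = (0.0000, 0.0000)  (base)
link 0: phi[0] = 40 = 40 deg
  cos(40 deg) = 0.7660, sin(40 deg) = 0.6428
  joint[1] = (0.0000, 0.0000) + 8.2 * (0.7660, 0.6428) = (0.0000 + 6.2816, 0.0000 + 5.2709) = (6.2816, 5.2709)
link 1: phi[1] = 40 + 30 = 70 deg
  cos(70 deg) = 0.3420, sin(70 deg) = 0.9397
  joint[2] = (6.2816, 5.2709) + 9.5 * (0.3420, 0.9397) = (6.2816 + 3.2492, 5.2709 + 8.9271) = (9.5308, 14.1979)
link 2: phi[2] = 40 + 30 + 50 = 120 deg
  cos(120 deg) = -0.5000, sin(120 deg) = 0.8660
  joint[3] = (9.5308, 14.1979) + 1.1 * (-0.5000, 0.8660) = (9.5308 + -0.5500, 14.1979 + 0.9526) = (8.9808, 15.1506)
link 3: phi[3] = 40 + 30 + 50 + 0 = 120 deg
  cos(120 deg) = -0.5000, sin(120 deg) = 0.8660
  joint[4] = (8.9808, 15.1506) + 5 * (-0.5000, 0.8660) = (8.9808 + -2.5000, 15.1506 + 4.3301) = (6.4808, 19.4807)
End effector: (6.4808, 19.4807)

Answer: 6.4808 19.4807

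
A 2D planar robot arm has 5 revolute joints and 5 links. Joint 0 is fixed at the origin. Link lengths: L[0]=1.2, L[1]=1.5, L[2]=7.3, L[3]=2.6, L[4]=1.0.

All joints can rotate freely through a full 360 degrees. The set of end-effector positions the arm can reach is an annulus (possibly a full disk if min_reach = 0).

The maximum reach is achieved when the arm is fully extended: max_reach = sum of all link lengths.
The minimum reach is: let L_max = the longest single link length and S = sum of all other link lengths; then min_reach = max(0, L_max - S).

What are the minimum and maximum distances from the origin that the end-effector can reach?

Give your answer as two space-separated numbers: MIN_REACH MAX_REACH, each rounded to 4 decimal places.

Answer: 1.0000 13.6000

Derivation:
Link lengths: [1.2, 1.5, 7.3, 2.6, 1.0]
max_reach = 1.2 + 1.5 + 7.3 + 2.6 + 1 = 13.6
L_max = max([1.2, 1.5, 7.3, 2.6, 1.0]) = 7.3
S (sum of others) = 13.6 - 7.3 = 6.3
min_reach = max(0, 7.3 - 6.3) = max(0, 1) = 1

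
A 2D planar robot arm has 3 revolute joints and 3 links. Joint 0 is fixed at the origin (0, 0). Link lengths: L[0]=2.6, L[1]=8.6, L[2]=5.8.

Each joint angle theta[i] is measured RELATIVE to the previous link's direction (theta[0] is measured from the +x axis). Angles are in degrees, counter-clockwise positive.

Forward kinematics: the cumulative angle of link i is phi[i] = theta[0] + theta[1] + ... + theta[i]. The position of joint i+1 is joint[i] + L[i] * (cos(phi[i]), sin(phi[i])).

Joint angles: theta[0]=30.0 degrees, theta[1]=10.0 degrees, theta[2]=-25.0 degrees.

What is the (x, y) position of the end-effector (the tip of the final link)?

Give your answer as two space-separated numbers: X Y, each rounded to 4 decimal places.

Answer: 14.4420 8.3291

Derivation:
joint[0] = (0.0000, 0.0000)  (base)
link 0: phi[0] = 30 = 30 deg
  cos(30 deg) = 0.8660, sin(30 deg) = 0.5000
  joint[1] = (0.0000, 0.0000) + 2.6 * (0.8660, 0.5000) = (0.0000 + 2.2517, 0.0000 + 1.3000) = (2.2517, 1.3000)
link 1: phi[1] = 30 + 10 = 40 deg
  cos(40 deg) = 0.7660, sin(40 deg) = 0.6428
  joint[2] = (2.2517, 1.3000) + 8.6 * (0.7660, 0.6428) = (2.2517 + 6.5880, 1.3000 + 5.5280) = (8.8396, 6.8280)
link 2: phi[2] = 30 + 10 + -25 = 15 deg
  cos(15 deg) = 0.9659, sin(15 deg) = 0.2588
  joint[3] = (8.8396, 6.8280) + 5.8 * (0.9659, 0.2588) = (8.8396 + 5.6024, 6.8280 + 1.5012) = (14.4420, 8.3291)
End effector: (14.4420, 8.3291)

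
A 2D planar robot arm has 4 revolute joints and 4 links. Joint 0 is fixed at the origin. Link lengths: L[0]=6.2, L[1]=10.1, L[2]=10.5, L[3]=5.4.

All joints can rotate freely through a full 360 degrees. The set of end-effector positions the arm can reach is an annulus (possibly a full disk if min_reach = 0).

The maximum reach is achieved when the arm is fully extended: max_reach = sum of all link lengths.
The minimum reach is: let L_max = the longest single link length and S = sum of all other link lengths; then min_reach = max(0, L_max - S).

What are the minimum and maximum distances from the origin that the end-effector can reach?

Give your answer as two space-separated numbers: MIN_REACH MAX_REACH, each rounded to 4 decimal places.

Answer: 0.0000 32.2000

Derivation:
Link lengths: [6.2, 10.1, 10.5, 5.4]
max_reach = 6.2 + 10.1 + 10.5 + 5.4 = 32.2
L_max = max([6.2, 10.1, 10.5, 5.4]) = 10.5
S (sum of others) = 32.2 - 10.5 = 21.7
min_reach = max(0, 10.5 - 21.7) = max(0, -11.2) = 0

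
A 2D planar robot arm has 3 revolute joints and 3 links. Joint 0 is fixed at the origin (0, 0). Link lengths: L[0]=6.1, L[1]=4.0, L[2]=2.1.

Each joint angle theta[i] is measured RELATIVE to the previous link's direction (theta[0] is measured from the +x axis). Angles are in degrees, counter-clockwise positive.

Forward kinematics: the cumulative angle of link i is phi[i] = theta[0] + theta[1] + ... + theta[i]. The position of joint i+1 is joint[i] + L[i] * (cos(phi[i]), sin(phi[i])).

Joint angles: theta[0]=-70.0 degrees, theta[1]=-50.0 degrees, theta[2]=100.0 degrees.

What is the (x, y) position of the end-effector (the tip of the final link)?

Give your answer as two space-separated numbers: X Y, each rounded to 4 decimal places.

Answer: 2.0597 -9.9145

Derivation:
joint[0] = (0.0000, 0.0000)  (base)
link 0: phi[0] = -70 = -70 deg
  cos(-70 deg) = 0.3420, sin(-70 deg) = -0.9397
  joint[1] = (0.0000, 0.0000) + 6.1 * (0.3420, -0.9397) = (0.0000 + 2.0863, 0.0000 + -5.7321) = (2.0863, -5.7321)
link 1: phi[1] = -70 + -50 = -120 deg
  cos(-120 deg) = -0.5000, sin(-120 deg) = -0.8660
  joint[2] = (2.0863, -5.7321) + 4 * (-0.5000, -0.8660) = (2.0863 + -2.0000, -5.7321 + -3.4641) = (0.0863, -9.1962)
link 2: phi[2] = -70 + -50 + 100 = -20 deg
  cos(-20 deg) = 0.9397, sin(-20 deg) = -0.3420
  joint[3] = (0.0863, -9.1962) + 2.1 * (0.9397, -0.3420) = (0.0863 + 1.9734, -9.1962 + -0.7182) = (2.0597, -9.9145)
End effector: (2.0597, -9.9145)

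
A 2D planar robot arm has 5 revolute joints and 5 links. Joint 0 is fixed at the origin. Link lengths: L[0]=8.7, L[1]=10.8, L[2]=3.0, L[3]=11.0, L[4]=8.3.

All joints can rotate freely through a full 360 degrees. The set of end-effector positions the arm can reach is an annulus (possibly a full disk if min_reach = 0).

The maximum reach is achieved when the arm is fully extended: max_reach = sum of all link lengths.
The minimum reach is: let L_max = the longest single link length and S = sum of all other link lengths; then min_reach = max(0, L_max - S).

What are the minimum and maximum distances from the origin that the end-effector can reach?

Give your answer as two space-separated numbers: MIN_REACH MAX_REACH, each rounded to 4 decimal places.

Answer: 0.0000 41.8000

Derivation:
Link lengths: [8.7, 10.8, 3.0, 11.0, 8.3]
max_reach = 8.7 + 10.8 + 3 + 11 + 8.3 = 41.8
L_max = max([8.7, 10.8, 3.0, 11.0, 8.3]) = 11
S (sum of others) = 41.8 - 11 = 30.8
min_reach = max(0, 11 - 30.8) = max(0, -19.8) = 0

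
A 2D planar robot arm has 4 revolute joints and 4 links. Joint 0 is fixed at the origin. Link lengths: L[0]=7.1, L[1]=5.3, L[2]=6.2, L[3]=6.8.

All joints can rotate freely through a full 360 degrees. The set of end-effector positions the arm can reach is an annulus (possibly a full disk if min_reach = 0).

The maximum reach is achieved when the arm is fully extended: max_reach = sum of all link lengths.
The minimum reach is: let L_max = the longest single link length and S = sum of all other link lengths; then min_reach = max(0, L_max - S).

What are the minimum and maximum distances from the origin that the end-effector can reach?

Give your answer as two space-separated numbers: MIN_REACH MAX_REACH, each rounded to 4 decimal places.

Link lengths: [7.1, 5.3, 6.2, 6.8]
max_reach = 7.1 + 5.3 + 6.2 + 6.8 = 25.4
L_max = max([7.1, 5.3, 6.2, 6.8]) = 7.1
S (sum of others) = 25.4 - 7.1 = 18.3
min_reach = max(0, 7.1 - 18.3) = max(0, -11.2) = 0

Answer: 0.0000 25.4000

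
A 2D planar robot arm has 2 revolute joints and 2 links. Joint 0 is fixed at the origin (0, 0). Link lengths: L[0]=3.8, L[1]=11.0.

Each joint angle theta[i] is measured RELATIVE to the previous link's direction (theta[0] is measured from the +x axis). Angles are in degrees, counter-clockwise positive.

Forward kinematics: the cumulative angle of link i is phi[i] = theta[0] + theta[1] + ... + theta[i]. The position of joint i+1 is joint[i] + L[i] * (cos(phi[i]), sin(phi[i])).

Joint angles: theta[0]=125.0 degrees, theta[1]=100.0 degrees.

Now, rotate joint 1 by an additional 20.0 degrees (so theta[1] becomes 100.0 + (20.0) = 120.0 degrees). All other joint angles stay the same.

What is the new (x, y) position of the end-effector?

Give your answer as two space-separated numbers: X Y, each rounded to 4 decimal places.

joint[0] = (0.0000, 0.0000)  (base)
link 0: phi[0] = 125 = 125 deg
  cos(125 deg) = -0.5736, sin(125 deg) = 0.8192
  joint[1] = (0.0000, 0.0000) + 3.8 * (-0.5736, 0.8192) = (0.0000 + -2.1796, 0.0000 + 3.1128) = (-2.1796, 3.1128)
link 1: phi[1] = 125 + 120 = 245 deg
  cos(245 deg) = -0.4226, sin(245 deg) = -0.9063
  joint[2] = (-2.1796, 3.1128) + 11 * (-0.4226, -0.9063) = (-2.1796 + -4.6488, 3.1128 + -9.9694) = (-6.8284, -6.8566)
End effector: (-6.8284, -6.8566)

Answer: -6.8284 -6.8566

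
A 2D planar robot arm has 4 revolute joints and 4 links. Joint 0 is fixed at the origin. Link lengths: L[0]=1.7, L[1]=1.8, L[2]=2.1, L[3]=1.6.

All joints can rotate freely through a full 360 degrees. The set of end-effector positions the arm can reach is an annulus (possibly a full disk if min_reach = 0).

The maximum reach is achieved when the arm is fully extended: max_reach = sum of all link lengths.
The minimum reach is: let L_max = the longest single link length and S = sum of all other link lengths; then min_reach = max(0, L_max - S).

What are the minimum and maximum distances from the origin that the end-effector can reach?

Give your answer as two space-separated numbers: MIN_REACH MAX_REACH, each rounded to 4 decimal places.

Link lengths: [1.7, 1.8, 2.1, 1.6]
max_reach = 1.7 + 1.8 + 2.1 + 1.6 = 7.2
L_max = max([1.7, 1.8, 2.1, 1.6]) = 2.1
S (sum of others) = 7.2 - 2.1 = 5.1
min_reach = max(0, 2.1 - 5.1) = max(0, -3) = 0

Answer: 0.0000 7.2000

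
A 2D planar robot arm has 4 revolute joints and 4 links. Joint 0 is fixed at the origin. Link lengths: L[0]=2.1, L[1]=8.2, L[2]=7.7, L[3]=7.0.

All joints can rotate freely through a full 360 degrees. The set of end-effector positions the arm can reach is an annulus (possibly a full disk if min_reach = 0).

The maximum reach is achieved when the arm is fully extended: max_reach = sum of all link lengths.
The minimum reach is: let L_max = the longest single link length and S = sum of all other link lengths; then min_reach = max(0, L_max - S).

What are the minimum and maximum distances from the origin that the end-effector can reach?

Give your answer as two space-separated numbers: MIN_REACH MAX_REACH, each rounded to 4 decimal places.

Link lengths: [2.1, 8.2, 7.7, 7.0]
max_reach = 2.1 + 8.2 + 7.7 + 7 = 25
L_max = max([2.1, 8.2, 7.7, 7.0]) = 8.2
S (sum of others) = 25 - 8.2 = 16.8
min_reach = max(0, 8.2 - 16.8) = max(0, -8.6) = 0

Answer: 0.0000 25.0000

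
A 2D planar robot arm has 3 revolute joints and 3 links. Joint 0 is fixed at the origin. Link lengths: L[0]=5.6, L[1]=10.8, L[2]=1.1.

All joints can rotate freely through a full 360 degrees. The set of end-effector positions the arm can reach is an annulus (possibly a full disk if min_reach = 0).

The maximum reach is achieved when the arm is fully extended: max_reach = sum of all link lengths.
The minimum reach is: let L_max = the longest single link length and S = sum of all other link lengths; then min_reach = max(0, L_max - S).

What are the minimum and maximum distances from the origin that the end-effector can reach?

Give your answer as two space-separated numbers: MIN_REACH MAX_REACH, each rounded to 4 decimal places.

Answer: 4.1000 17.5000

Derivation:
Link lengths: [5.6, 10.8, 1.1]
max_reach = 5.6 + 10.8 + 1.1 = 17.5
L_max = max([5.6, 10.8, 1.1]) = 10.8
S (sum of others) = 17.5 - 10.8 = 6.7
min_reach = max(0, 10.8 - 6.7) = max(0, 4.1) = 4.1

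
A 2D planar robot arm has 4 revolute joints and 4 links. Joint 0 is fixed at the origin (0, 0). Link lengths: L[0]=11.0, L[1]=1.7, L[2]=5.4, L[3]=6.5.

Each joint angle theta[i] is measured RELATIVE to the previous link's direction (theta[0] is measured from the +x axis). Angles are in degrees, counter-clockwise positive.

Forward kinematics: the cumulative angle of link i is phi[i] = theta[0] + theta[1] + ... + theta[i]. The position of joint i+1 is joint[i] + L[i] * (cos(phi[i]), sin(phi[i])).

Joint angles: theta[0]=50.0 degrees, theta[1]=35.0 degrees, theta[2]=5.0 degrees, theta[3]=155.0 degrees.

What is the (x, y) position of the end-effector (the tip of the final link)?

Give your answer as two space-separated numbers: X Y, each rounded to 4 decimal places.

Answer: 4.4718 9.6290

Derivation:
joint[0] = (0.0000, 0.0000)  (base)
link 0: phi[0] = 50 = 50 deg
  cos(50 deg) = 0.6428, sin(50 deg) = 0.7660
  joint[1] = (0.0000, 0.0000) + 11 * (0.6428, 0.7660) = (0.0000 + 7.0707, 0.0000 + 8.4265) = (7.0707, 8.4265)
link 1: phi[1] = 50 + 35 = 85 deg
  cos(85 deg) = 0.0872, sin(85 deg) = 0.9962
  joint[2] = (7.0707, 8.4265) + 1.7 * (0.0872, 0.9962) = (7.0707 + 0.1482, 8.4265 + 1.6935) = (7.2188, 10.1200)
link 2: phi[2] = 50 + 35 + 5 = 90 deg
  cos(90 deg) = 0.0000, sin(90 deg) = 1.0000
  joint[3] = (7.2188, 10.1200) + 5.4 * (0.0000, 1.0000) = (7.2188 + 0.0000, 10.1200 + 5.4000) = (7.2188, 15.5200)
link 3: phi[3] = 50 + 35 + 5 + 155 = 245 deg
  cos(245 deg) = -0.4226, sin(245 deg) = -0.9063
  joint[4] = (7.2188, 15.5200) + 6.5 * (-0.4226, -0.9063) = (7.2188 + -2.7470, 15.5200 + -5.8910) = (4.4718, 9.6290)
End effector: (4.4718, 9.6290)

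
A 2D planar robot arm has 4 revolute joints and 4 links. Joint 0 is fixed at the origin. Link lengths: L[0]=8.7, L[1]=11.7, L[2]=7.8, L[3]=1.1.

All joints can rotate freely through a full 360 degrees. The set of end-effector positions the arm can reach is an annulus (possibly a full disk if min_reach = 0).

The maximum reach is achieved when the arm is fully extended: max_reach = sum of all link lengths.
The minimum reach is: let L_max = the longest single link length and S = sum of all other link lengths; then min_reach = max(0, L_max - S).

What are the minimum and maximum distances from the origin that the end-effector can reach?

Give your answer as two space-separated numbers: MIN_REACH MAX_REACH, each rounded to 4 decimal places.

Link lengths: [8.7, 11.7, 7.8, 1.1]
max_reach = 8.7 + 11.7 + 7.8 + 1.1 = 29.3
L_max = max([8.7, 11.7, 7.8, 1.1]) = 11.7
S (sum of others) = 29.3 - 11.7 = 17.6
min_reach = max(0, 11.7 - 17.6) = max(0, -5.9) = 0

Answer: 0.0000 29.3000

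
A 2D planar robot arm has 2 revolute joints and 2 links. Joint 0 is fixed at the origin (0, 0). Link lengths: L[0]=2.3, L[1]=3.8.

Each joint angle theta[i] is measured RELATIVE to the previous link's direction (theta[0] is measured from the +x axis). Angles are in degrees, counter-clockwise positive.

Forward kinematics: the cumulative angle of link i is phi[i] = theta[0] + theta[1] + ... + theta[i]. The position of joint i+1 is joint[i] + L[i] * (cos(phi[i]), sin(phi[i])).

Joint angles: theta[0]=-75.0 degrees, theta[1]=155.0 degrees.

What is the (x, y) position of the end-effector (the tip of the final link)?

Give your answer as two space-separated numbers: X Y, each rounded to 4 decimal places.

Answer: 1.2551 1.5206

Derivation:
joint[0] = (0.0000, 0.0000)  (base)
link 0: phi[0] = -75 = -75 deg
  cos(-75 deg) = 0.2588, sin(-75 deg) = -0.9659
  joint[1] = (0.0000, 0.0000) + 2.3 * (0.2588, -0.9659) = (0.0000 + 0.5953, 0.0000 + -2.2216) = (0.5953, -2.2216)
link 1: phi[1] = -75 + 155 = 80 deg
  cos(80 deg) = 0.1736, sin(80 deg) = 0.9848
  joint[2] = (0.5953, -2.2216) + 3.8 * (0.1736, 0.9848) = (0.5953 + 0.6599, -2.2216 + 3.7423) = (1.2551, 1.5206)
End effector: (1.2551, 1.5206)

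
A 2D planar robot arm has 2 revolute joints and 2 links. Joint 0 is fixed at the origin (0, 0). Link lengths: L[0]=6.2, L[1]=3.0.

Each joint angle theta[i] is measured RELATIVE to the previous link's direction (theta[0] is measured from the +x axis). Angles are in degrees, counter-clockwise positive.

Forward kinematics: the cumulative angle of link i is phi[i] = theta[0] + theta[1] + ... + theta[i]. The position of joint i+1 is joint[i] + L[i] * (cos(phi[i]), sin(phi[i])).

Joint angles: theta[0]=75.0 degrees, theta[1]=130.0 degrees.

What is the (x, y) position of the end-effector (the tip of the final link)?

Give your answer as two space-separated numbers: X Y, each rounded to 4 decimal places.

Answer: -1.1142 4.7209

Derivation:
joint[0] = (0.0000, 0.0000)  (base)
link 0: phi[0] = 75 = 75 deg
  cos(75 deg) = 0.2588, sin(75 deg) = 0.9659
  joint[1] = (0.0000, 0.0000) + 6.2 * (0.2588, 0.9659) = (0.0000 + 1.6047, 0.0000 + 5.9887) = (1.6047, 5.9887)
link 1: phi[1] = 75 + 130 = 205 deg
  cos(205 deg) = -0.9063, sin(205 deg) = -0.4226
  joint[2] = (1.6047, 5.9887) + 3 * (-0.9063, -0.4226) = (1.6047 + -2.7189, 5.9887 + -1.2679) = (-1.1142, 4.7209)
End effector: (-1.1142, 4.7209)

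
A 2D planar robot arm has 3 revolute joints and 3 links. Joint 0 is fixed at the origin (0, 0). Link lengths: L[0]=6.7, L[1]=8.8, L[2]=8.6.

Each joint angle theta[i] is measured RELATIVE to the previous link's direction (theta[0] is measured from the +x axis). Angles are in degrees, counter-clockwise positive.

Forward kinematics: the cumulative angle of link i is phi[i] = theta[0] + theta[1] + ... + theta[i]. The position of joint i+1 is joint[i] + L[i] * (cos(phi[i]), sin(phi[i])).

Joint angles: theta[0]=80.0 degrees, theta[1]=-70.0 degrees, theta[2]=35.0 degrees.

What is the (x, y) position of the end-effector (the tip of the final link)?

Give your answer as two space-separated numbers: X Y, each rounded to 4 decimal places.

Answer: 15.9109 14.2074

Derivation:
joint[0] = (0.0000, 0.0000)  (base)
link 0: phi[0] = 80 = 80 deg
  cos(80 deg) = 0.1736, sin(80 deg) = 0.9848
  joint[1] = (0.0000, 0.0000) + 6.7 * (0.1736, 0.9848) = (0.0000 + 1.1634, 0.0000 + 6.5982) = (1.1634, 6.5982)
link 1: phi[1] = 80 + -70 = 10 deg
  cos(10 deg) = 0.9848, sin(10 deg) = 0.1736
  joint[2] = (1.1634, 6.5982) + 8.8 * (0.9848, 0.1736) = (1.1634 + 8.6663, 6.5982 + 1.5281) = (9.8298, 8.1263)
link 2: phi[2] = 80 + -70 + 35 = 45 deg
  cos(45 deg) = 0.7071, sin(45 deg) = 0.7071
  joint[3] = (9.8298, 8.1263) + 8.6 * (0.7071, 0.7071) = (9.8298 + 6.0811, 8.1263 + 6.0811) = (15.9109, 14.2074)
End effector: (15.9109, 14.2074)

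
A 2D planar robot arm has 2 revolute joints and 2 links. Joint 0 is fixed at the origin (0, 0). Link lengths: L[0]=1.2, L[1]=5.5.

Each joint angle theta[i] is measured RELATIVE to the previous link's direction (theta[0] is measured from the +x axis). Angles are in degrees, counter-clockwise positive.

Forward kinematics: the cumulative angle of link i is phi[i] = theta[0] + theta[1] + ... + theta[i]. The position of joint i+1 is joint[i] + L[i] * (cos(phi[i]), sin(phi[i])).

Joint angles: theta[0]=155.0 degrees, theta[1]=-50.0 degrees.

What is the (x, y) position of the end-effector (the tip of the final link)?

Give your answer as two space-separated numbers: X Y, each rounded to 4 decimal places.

joint[0] = (0.0000, 0.0000)  (base)
link 0: phi[0] = 155 = 155 deg
  cos(155 deg) = -0.9063, sin(155 deg) = 0.4226
  joint[1] = (0.0000, 0.0000) + 1.2 * (-0.9063, 0.4226) = (0.0000 + -1.0876, 0.0000 + 0.5071) = (-1.0876, 0.5071)
link 1: phi[1] = 155 + -50 = 105 deg
  cos(105 deg) = -0.2588, sin(105 deg) = 0.9659
  joint[2] = (-1.0876, 0.5071) + 5.5 * (-0.2588, 0.9659) = (-1.0876 + -1.4235, 0.5071 + 5.3126) = (-2.5111, 5.8197)
End effector: (-2.5111, 5.8197)

Answer: -2.5111 5.8197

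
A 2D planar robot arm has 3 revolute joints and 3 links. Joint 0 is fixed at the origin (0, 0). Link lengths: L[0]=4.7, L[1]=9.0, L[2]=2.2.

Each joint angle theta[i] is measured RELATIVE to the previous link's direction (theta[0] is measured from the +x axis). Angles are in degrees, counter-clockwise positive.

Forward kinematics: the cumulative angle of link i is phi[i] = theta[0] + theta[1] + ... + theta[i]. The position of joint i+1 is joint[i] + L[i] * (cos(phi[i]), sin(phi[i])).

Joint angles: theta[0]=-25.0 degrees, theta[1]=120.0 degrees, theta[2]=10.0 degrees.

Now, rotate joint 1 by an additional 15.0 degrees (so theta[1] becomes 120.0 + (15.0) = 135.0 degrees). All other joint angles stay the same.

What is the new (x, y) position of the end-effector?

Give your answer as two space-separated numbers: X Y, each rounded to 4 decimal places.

Answer: 0.0815 8.3762

Derivation:
joint[0] = (0.0000, 0.0000)  (base)
link 0: phi[0] = -25 = -25 deg
  cos(-25 deg) = 0.9063, sin(-25 deg) = -0.4226
  joint[1] = (0.0000, 0.0000) + 4.7 * (0.9063, -0.4226) = (0.0000 + 4.2596, 0.0000 + -1.9863) = (4.2596, -1.9863)
link 1: phi[1] = -25 + 135 = 110 deg
  cos(110 deg) = -0.3420, sin(110 deg) = 0.9397
  joint[2] = (4.2596, -1.9863) + 9 * (-0.3420, 0.9397) = (4.2596 + -3.0782, -1.9863 + 8.4572) = (1.1815, 6.4709)
link 2: phi[2] = -25 + 135 + 10 = 120 deg
  cos(120 deg) = -0.5000, sin(120 deg) = 0.8660
  joint[3] = (1.1815, 6.4709) + 2.2 * (-0.5000, 0.8660) = (1.1815 + -1.1000, 6.4709 + 1.9053) = (0.0815, 8.3762)
End effector: (0.0815, 8.3762)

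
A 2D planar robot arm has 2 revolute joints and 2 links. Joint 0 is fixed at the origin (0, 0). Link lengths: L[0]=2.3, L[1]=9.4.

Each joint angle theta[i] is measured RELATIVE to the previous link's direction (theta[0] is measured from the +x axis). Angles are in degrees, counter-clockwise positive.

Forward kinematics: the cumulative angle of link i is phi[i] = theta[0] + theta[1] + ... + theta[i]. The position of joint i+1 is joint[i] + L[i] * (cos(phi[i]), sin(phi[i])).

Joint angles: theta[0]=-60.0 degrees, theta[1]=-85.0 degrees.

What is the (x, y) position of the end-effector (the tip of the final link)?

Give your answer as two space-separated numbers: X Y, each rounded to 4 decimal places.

Answer: -6.5500 -7.3835

Derivation:
joint[0] = (0.0000, 0.0000)  (base)
link 0: phi[0] = -60 = -60 deg
  cos(-60 deg) = 0.5000, sin(-60 deg) = -0.8660
  joint[1] = (0.0000, 0.0000) + 2.3 * (0.5000, -0.8660) = (0.0000 + 1.1500, 0.0000 + -1.9919) = (1.1500, -1.9919)
link 1: phi[1] = -60 + -85 = -145 deg
  cos(-145 deg) = -0.8192, sin(-145 deg) = -0.5736
  joint[2] = (1.1500, -1.9919) + 9.4 * (-0.8192, -0.5736) = (1.1500 + -7.7000, -1.9919 + -5.3916) = (-6.5500, -7.3835)
End effector: (-6.5500, -7.3835)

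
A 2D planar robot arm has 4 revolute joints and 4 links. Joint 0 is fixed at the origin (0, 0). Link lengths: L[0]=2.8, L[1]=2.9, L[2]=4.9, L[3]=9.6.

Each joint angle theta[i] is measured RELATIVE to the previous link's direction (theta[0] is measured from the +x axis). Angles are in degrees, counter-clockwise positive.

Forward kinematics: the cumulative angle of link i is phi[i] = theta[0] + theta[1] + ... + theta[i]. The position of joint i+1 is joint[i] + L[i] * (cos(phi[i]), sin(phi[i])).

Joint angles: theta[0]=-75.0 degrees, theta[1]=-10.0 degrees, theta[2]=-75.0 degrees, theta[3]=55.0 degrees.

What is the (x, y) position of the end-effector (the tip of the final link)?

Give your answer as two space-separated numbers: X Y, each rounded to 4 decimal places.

joint[0] = (0.0000, 0.0000)  (base)
link 0: phi[0] = -75 = -75 deg
  cos(-75 deg) = 0.2588, sin(-75 deg) = -0.9659
  joint[1] = (0.0000, 0.0000) + 2.8 * (0.2588, -0.9659) = (0.0000 + 0.7247, 0.0000 + -2.7046) = (0.7247, -2.7046)
link 1: phi[1] = -75 + -10 = -85 deg
  cos(-85 deg) = 0.0872, sin(-85 deg) = -0.9962
  joint[2] = (0.7247, -2.7046) + 2.9 * (0.0872, -0.9962) = (0.7247 + 0.2528, -2.7046 + -2.8890) = (0.9774, -5.5936)
link 2: phi[2] = -75 + -10 + -75 = -160 deg
  cos(-160 deg) = -0.9397, sin(-160 deg) = -0.3420
  joint[3] = (0.9774, -5.5936) + 4.9 * (-0.9397, -0.3420) = (0.9774 + -4.6045, -5.5936 + -1.6759) = (-3.6270, -7.2695)
link 3: phi[3] = -75 + -10 + -75 + 55 = -105 deg
  cos(-105 deg) = -0.2588, sin(-105 deg) = -0.9659
  joint[4] = (-3.6270, -7.2695) + 9.6 * (-0.2588, -0.9659) = (-3.6270 + -2.4847, -7.2695 + -9.2729) = (-6.1117, -16.5423)
End effector: (-6.1117, -16.5423)

Answer: -6.1117 -16.5423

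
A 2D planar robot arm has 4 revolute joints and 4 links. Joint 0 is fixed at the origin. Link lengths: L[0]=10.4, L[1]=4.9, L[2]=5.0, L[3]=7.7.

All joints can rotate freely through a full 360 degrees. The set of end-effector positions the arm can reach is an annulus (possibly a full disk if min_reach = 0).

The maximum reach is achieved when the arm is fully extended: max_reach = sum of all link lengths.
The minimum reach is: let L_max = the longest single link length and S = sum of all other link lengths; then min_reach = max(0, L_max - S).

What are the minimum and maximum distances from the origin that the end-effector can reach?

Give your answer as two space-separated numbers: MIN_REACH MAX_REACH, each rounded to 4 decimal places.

Answer: 0.0000 28.0000

Derivation:
Link lengths: [10.4, 4.9, 5.0, 7.7]
max_reach = 10.4 + 4.9 + 5 + 7.7 = 28
L_max = max([10.4, 4.9, 5.0, 7.7]) = 10.4
S (sum of others) = 28 - 10.4 = 17.6
min_reach = max(0, 10.4 - 17.6) = max(0, -7.2) = 0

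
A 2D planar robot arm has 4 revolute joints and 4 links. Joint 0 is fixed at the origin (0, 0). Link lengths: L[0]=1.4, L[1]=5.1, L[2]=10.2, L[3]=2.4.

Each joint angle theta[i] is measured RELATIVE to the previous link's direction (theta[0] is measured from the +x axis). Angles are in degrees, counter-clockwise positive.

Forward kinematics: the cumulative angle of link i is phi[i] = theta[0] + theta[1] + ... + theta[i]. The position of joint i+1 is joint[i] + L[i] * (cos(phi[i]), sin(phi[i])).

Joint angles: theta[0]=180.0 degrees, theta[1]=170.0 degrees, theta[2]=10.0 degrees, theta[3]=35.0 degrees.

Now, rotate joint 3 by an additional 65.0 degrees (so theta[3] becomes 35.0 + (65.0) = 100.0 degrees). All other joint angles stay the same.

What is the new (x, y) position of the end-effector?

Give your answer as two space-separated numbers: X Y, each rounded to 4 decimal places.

Answer: 13.4058 1.4779

Derivation:
joint[0] = (0.0000, 0.0000)  (base)
link 0: phi[0] = 180 = 180 deg
  cos(180 deg) = -1.0000, sin(180 deg) = 0.0000
  joint[1] = (0.0000, 0.0000) + 1.4 * (-1.0000, 0.0000) = (0.0000 + -1.4000, 0.0000 + 0.0000) = (-1.4000, 0.0000)
link 1: phi[1] = 180 + 170 = 350 deg
  cos(350 deg) = 0.9848, sin(350 deg) = -0.1736
  joint[2] = (-1.4000, 0.0000) + 5.1 * (0.9848, -0.1736) = (-1.4000 + 5.0225, 0.0000 + -0.8856) = (3.6225, -0.8856)
link 2: phi[2] = 180 + 170 + 10 = 360 deg
  cos(360 deg) = 1.0000, sin(360 deg) = -0.0000
  joint[3] = (3.6225, -0.8856) + 10.2 * (1.0000, -0.0000) = (3.6225 + 10.2000, -0.8856 + -0.0000) = (13.8225, -0.8856)
link 3: phi[3] = 180 + 170 + 10 + 100 = 460 deg
  cos(460 deg) = -0.1736, sin(460 deg) = 0.9848
  joint[4] = (13.8225, -0.8856) + 2.4 * (-0.1736, 0.9848) = (13.8225 + -0.4168, -0.8856 + 2.3635) = (13.4058, 1.4779)
End effector: (13.4058, 1.4779)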